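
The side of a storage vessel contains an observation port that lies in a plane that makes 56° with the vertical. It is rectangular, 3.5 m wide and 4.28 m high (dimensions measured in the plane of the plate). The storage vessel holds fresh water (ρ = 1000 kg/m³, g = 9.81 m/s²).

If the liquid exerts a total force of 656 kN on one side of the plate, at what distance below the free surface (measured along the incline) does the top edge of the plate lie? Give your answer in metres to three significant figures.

γ = ρg = 1000 × 9.81 = 9810 N/m³ = 9.81 kN/m³.
A = 3.5 × 4.28 = 14.98 m².
From F = γ·h_c·A, the centroid depth is h_c = 656/(9.81 × 14.98) = 4.46399 m.
The plate makes 56° with the vertical, i.e. θ = 90° − 56° = 34° to the horizontal. Measuring y along the incline from the free-surface line, vertical depth h = y·sinθ with sinθ = 0.559193.
Along the incline, y_c = h_c/sinθ = 4.46399/0.559193 = 7.98291 m.
The centroid lies 4.28/2 = 2.14 m below the top edge, so the top edge sits at y_top = 7.98291 − 2.14 = 5.84291 m along the incline.

y_top ≈ 5.84 m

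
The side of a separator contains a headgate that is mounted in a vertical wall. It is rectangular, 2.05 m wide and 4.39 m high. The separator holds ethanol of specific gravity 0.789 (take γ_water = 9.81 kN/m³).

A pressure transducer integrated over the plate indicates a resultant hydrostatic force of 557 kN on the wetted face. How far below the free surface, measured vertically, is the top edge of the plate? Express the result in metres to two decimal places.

γ = 0.789 × 9.81 = 7.74009 kN/m³.
A = 2.05 × 4.39 = 8.9995 m².
From F = γ·h_c·A, the centroid depth is h_c = 557/(7.74009 × 8.9995) = 7.99633 m.
The centroid lies 4.39/2 = 2.195 m below the top edge, so the top edge sits at h_top = 7.99633 − 2.195 = 5.80133 m below the surface.

d_top ≈ 5.80 m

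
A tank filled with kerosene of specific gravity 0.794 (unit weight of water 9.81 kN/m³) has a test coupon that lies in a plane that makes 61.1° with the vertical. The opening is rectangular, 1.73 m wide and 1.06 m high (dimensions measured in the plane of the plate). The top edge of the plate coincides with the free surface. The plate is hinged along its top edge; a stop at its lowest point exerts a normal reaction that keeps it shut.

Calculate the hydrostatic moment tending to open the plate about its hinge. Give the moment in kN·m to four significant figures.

γ = 0.794 × 9.81 = 7.78914 kN/m³.
The plate makes 61.1° with the vertical, i.e. θ = 90° − 61.1° = 28.9° to the horizontal. Measuring y along the incline from the free-surface line, vertical depth h = y·sinθ with sinθ = 0.483282.
The centroid lies 1.06/2 = 0.53 m below the top edge, so y_c = 0.53 m and h_c = 0.53 × 0.483282 = 0.256139 m.
A = 1.73 × 1.06 = 1.8338 m².
Resultant F = γ·h_c·A = 7.78914 × 0.256139 × 1.8338 = 3.65862 kN.
I_c = b·h³/12 = 1.73 × 1.06³/12 = 0.171705 m⁴.
Centre of pressure: y_p = y_c + I_c/(y_c·A) = 0.53 + 0.171705/(0.53 × 1.8338) = 0.53 + 0.176667 = 0.706667 m along the plane.
The resultant acts 0.53 + 0.176667 = 0.706667 m (along the plate) below the hinge at the top edge, so the moment about the hinge is M = F × 0.706667 = 3.65862 × 0.706667 = 2.58543 kN·m.

M ≈ 2.585 kN·m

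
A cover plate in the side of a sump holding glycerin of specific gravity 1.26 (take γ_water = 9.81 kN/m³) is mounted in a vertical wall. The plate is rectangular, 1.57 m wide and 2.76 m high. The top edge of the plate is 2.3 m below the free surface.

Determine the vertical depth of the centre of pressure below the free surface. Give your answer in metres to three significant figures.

γ = 1.26 × 9.81 = 12.3606 kN/m³.
The centroid lies 2.76/2 = 1.38 m below the top edge, so the centroid depth is h_c = 2.3 + 1.38 = 3.68 m.
A = 1.57 × 2.76 = 4.3332 m².
Resultant F = γ·h_c·A = 12.3606 × 3.68 × 4.3332 = 197.104 kN.
I_c = b·h³/12 = 1.57 × 2.76³/12 = 2.75072 m⁴.
Centre of pressure: y_p = y_c + I_c/(y_c·A) = 3.68 + 2.75072/(3.68 × 4.3332) = 3.68 + 0.1725 = 3.8525 m along the plane.

h_p = 3.85 m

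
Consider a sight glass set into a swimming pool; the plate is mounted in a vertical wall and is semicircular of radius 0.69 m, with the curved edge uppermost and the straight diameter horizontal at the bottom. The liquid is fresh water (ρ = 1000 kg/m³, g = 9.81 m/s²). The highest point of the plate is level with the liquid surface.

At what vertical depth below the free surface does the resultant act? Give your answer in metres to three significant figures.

h_p = 0.481 m

γ = ρg = 1000 × 9.81 = 9810 N/m³ = 9.81 kN/m³.
The centroid lies 4r/(3π) = 0.292845 m above the diameter, so r − 4r/(3π) = 0.69 − 0.292845 = 0.397155 m below the topmost point, so the centroid depth is h_c = 0.397155 m.
A = πr²/2 = π × 0.69²/2 = 0.747856 m².
Resultant F = γ·h_c·A = 9.81 × 0.397155 × 0.747856 = 2.91371 kN.
I_c = (π/8 − 8/(9π))·r⁴ = 0.109757 × 0.69⁴ = 0.0248788 m⁴.
Centre of pressure: y_p = y_c + I_c/(y_c·A) = 0.397155 + 0.0248788/(0.397155 × 0.747856) = 0.397155 + 0.0837628 = 0.480918 m along the plane.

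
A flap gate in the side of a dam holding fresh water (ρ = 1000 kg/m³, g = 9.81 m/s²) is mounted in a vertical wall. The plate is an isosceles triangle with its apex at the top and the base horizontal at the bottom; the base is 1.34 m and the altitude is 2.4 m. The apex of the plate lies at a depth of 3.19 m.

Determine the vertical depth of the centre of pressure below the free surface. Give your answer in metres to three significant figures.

h_p = 4.86 m

γ = ρg = 1000 × 9.81 = 9810 N/m³ = 9.81 kN/m³.
With the apex up, the centroid sits 2h/3 = 2 × 2.4/3 = 1.6 m below the apex, so the centroid depth is h_c = 3.19 + 1.6 = 4.79 m.
A = ½ × 1.34 × 2.4 = 1.608 m².
Resultant F = γ·h_c·A = 9.81 × 4.79 × 1.608 = 75.5598 kN.
I_c = b·h³/36 = 1.34 × 2.4³/36 = 0.51456 m⁴.
Centre of pressure: y_p = y_c + I_c/(y_c·A) = 4.79 + 0.51456/(4.79 × 1.608) = 4.79 + 0.0668058 = 4.85681 m along the plane.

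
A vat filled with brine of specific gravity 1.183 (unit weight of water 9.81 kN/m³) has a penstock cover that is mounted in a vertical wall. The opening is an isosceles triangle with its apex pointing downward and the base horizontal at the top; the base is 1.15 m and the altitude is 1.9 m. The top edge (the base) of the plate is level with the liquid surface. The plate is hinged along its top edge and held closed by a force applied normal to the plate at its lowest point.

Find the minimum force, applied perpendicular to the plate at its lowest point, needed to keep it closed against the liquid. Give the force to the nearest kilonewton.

P ≈ 4 kN

γ = 1.183 × 9.81 = 11.60523 kN/m³.
With the apex down, the centroid sits h/3 = 1.9/3 = 0.633333 m below the base (the top edge), so the centroid depth is h_c = 0.633333 m.
A = ½ × 1.15 × 1.9 = 1.0925 m².
Resultant F = γ·h_c·A = 11.60523 × 0.633333 × 1.0925 = 8.02985 kN.
I_c = b·h³/36 = 1.15 × 1.9³/36 = 0.219107 m⁴.
Centre of pressure: y_p = y_c + I_c/(y_c·A) = 0.633333 + 0.219107/(0.633333 × 1.0925) = 0.633333 + 0.316667 = 0.95 m along the plane.
The resultant acts 0.633333 + 0.316667 = 0.95 m (along the plate) below the hinge at the top edge, so the moment about the hinge is M = F × 0.95 = 8.02985 × 0.95 = 7.62836 kN·m.
A normal force at the bottom, 1.9 m from the hinge, must supply this moment: P = 7.62836/1.9 = 4.01493 kN.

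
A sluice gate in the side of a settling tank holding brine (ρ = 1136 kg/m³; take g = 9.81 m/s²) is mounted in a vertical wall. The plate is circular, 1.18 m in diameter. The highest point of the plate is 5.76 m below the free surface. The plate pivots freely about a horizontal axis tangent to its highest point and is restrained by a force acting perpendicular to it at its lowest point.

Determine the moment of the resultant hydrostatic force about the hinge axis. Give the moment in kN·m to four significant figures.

γ = ρg = 1136 × 9.81 / 1000 = 11.14416 kN/m³.
The centroid is at the centre, 0.59 m below the top of the plate, so the centroid depth is h_c = 5.76 + 0.59 = 6.35 m.
A = π(0.59)² = 1.09359 m².
Resultant F = γ·h_c·A = 11.14416 × 6.35 × 1.09359 = 77.3884 kN.
I_c = πr⁴/4 = π × 0.59⁴/4 = 0.0951695 m⁴.
Centre of pressure: y_p = y_c + I_c/(y_c·A) = 6.35 + 0.0951695/(6.35 × 1.09359) = 6.35 + 0.0137047 = 6.3637 m along the plane.
The resultant acts 0.59 + 0.0137047 = 0.603705 m (along the plate) below the hinge at the top edge, so the moment about the hinge is M = F × 0.603705 = 77.3884 × 0.603705 = 46.7198 kN·m.

M ≈ 46.72 kN·m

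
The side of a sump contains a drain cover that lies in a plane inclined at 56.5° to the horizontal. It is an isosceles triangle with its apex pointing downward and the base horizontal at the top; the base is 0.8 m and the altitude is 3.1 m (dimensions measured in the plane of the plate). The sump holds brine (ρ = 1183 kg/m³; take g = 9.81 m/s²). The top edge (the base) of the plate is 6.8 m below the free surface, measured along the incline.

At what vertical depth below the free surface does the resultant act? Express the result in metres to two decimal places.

γ = ρg = 1183 × 9.81 / 1000 = 11.60523 kN/m³.
Let θ = 56.5° be the plate's angle to the horizontal; measure y along the incline from where the plane meets the free surface. Vertical depth h = y·sinθ with sinθ = 0.833886.
With the apex down, the centroid sits h/3 = 3.1/3 = 1.03333 m below the base (the top edge), so y_c = 6.8 + 1.03333 = 7.83333 m and h_c = 7.83333 × 0.833886 = 6.5321 m.
A = ½ × 0.8 × 3.1 = 1.24 m².
Resultant F = γ·h_c·A = 11.60523 × 6.5321 × 1.24 = 94.0001 kN.
I_c = b·h³/36 = 0.8 × 3.1³/36 = 0.662022 m⁴.
Centre of pressure: y_p = y_c + I_c/(y_c·A) = 7.83333 + 0.662022/(7.83333 × 1.24) = 7.83333 + 0.068156 = 7.90149 m along the plane.
Vertically, h_p = y_p·sinθ = 7.90149 × 0.833886 = 6.58894 m.

h_p = 6.59 m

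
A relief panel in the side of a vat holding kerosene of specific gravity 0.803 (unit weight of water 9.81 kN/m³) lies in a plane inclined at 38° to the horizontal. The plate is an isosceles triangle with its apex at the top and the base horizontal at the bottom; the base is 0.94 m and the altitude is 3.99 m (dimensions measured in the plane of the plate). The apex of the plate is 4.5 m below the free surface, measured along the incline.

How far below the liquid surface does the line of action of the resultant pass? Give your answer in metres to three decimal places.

h_p = 4.484 m

γ = 0.803 × 9.81 = 7.87743 kN/m³.
Let θ = 38° be the plate's angle to the horizontal; measure y along the incline from where the plane meets the free surface. Vertical depth h = y·sinθ with sinθ = 0.615661.
With the apex up, the centroid sits 2h/3 = 2 × 3.99/3 = 2.66 m below the apex, so y_c = 4.5 + 2.66 = 7.16 m and h_c = 7.16 × 0.615661 = 4.40813 m.
A = ½ × 0.94 × 3.99 = 1.8753 m².
Resultant F = γ·h_c·A = 7.87743 × 4.40813 × 1.8753 = 65.1193 kN.
I_c = b·h³/36 = 0.94 × 3.99³/36 = 1.65861 m⁴.
Centre of pressure: y_p = y_c + I_c/(y_c·A) = 7.16 + 1.65861/(7.16 × 1.8753) = 7.16 + 0.123527 = 7.28353 m along the plane.
Vertically, h_p = y_p·sinθ = 7.28353 × 0.615661 = 4.48419 m.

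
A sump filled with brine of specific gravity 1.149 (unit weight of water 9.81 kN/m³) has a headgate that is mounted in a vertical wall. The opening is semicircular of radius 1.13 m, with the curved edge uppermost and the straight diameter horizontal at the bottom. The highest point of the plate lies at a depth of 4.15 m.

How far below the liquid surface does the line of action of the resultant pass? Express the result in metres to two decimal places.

h_p = 4.82 m

γ = 1.149 × 9.81 = 11.27169 kN/m³.
The centroid lies 4r/(3π) = 0.479587 m above the diameter, so r − 4r/(3π) = 1.13 − 0.479587 = 0.650413 m below the topmost point, so the centroid depth is h_c = 4.15 + 0.650413 = 4.80041 m.
A = πr²/2 = π × 1.13²/2 = 2.00575 m².
Resultant F = γ·h_c·A = 11.27169 × 4.80041 × 2.00575 = 108.529 kN.
I_c = (π/8 − 8/(9π))·r⁴ = 0.109757 × 1.13⁴ = 0.178956 m⁴.
Centre of pressure: y_p = y_c + I_c/(y_c·A) = 4.80041 + 0.178956/(4.80041 × 2.00575) = 4.80041 + 0.0185862 = 4.819 m along the plane.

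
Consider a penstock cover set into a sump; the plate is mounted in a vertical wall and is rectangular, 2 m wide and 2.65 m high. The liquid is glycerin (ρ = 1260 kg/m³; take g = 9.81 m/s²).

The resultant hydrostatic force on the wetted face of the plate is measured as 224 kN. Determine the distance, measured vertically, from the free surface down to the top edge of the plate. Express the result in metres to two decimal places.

d_top ≈ 2.09 m

γ = ρg = 1260 × 9.81 / 1000 = 12.3606 kN/m³.
A = 2 × 2.65 = 5.3 m².
From F = γ·h_c·A, the centroid depth is h_c = 224/(12.3606 × 5.3) = 3.41926 m.
The centroid lies 2.65/2 = 1.325 m below the top edge, so the top edge sits at h_top = 3.41926 − 1.325 = 2.09426 m below the surface.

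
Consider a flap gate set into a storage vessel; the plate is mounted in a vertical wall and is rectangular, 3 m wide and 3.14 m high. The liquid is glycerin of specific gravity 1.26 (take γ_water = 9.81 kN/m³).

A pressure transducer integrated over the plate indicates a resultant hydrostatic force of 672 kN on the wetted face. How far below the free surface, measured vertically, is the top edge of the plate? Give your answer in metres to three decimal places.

d_top ≈ 4.201 m

γ = 1.26 × 9.81 = 12.3606 kN/m³.
A = 3 × 3.14 = 9.42 m².
From F = γ·h_c·A, the centroid depth is h_c = 672/(12.3606 × 9.42) = 5.77137 m.
The centroid lies 3.14/2 = 1.57 m below the top edge, so the top edge sits at h_top = 5.77137 − 1.57 = 4.20137 m below the surface.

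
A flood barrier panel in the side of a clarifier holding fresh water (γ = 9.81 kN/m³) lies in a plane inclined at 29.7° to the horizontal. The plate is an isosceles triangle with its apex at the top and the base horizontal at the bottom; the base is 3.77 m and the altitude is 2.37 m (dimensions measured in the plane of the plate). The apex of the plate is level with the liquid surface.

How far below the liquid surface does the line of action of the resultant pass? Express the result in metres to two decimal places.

h_p = 0.88 m

γ = 9.81 kN/m³.
Let θ = 29.7° be the plate's angle to the horizontal; measure y along the incline from where the plane meets the free surface. Vertical depth h = y·sinθ with sinθ = 0.495459.
With the apex up, the centroid sits 2h/3 = 2 × 2.37/3 = 1.58 m below the apex, so y_c = 1.58 m and h_c = 1.58 × 0.495459 = 0.782825 m.
A = ½ × 3.77 × 2.37 = 4.46745 m².
Resultant F = γ·h_c·A = 9.81 × 0.782825 × 4.46745 = 34.3078 kN.
I_c = b·h³/36 = 3.77 × 2.37³/36 = 1.39407 m⁴.
Centre of pressure: y_p = y_c + I_c/(y_c·A) = 1.58 + 1.39407/(1.58 × 4.46745) = 1.58 + 0.1975 = 1.7775 m along the plane.
Vertically, h_p = y_p·sinθ = 1.7775 × 0.495459 = 0.880678 m.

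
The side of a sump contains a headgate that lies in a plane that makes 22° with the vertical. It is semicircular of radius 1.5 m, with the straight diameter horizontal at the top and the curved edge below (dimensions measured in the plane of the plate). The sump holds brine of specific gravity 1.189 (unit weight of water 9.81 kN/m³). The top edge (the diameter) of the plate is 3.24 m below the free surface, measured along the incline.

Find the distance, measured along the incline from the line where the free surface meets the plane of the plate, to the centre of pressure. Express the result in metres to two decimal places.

γ = 1.189 × 9.81 = 11.66409 kN/m³.
The plate makes 22° with the vertical, i.e. θ = 90° − 22° = 68° to the horizontal. Measuring y along the incline from the free-surface line, vertical depth h = y·sinθ with sinθ = 0.927184.
The centroid of a semicircle lies 4r/(3π) = 0.63662 m from the diameter, here below the top edge, so y_c = 3.24 + 0.63662 = 3.87662 m and h_c = 3.87662 × 0.927184 = 3.59434 m.
A = πr²/2 = π × 1.5²/2 = 3.53429 m².
Resultant F = γ·h_c·A = 11.66409 × 3.59434 × 3.53429 = 148.174 kN.
I_c = (π/8 − 8/(9π))·r⁴ = 0.109757 × 1.5⁴ = 0.555645 m⁴.
Centre of pressure: y_p = y_c + I_c/(y_c·A) = 3.87662 + 0.555645/(3.87662 × 3.53429) = 3.87662 + 0.0405548 = 3.91717 m along the plane.

y_p = 3.92 m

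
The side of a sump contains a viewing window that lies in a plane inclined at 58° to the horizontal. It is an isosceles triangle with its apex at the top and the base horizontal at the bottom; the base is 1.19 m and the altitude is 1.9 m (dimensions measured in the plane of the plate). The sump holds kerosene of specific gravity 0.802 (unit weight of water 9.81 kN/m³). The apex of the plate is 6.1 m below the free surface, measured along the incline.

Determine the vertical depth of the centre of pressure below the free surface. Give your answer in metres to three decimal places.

γ = 0.802 × 9.81 = 7.86762 kN/m³.
Let θ = 58° be the plate's angle to the horizontal; measure y along the incline from where the plane meets the free surface. Vertical depth h = y·sinθ with sinθ = 0.848048.
With the apex up, the centroid sits 2h/3 = 2 × 1.9/3 = 1.26667 m below the apex, so y_c = 6.1 + 1.26667 = 7.36667 m and h_c = 7.36667 × 0.848048 = 6.24729 m.
A = ½ × 1.19 × 1.9 = 1.1305 m².
Resultant F = γ·h_c·A = 7.86762 × 6.24729 × 1.1305 = 55.5655 kN.
I_c = b·h³/36 = 1.19 × 1.9³/36 = 0.226728 m⁴.
Centre of pressure: y_p = y_c + I_c/(y_c·A) = 7.36667 + 0.226728/(7.36667 × 1.1305) = 7.36667 + 0.0272247 = 7.39389 m along the plane.
Vertically, h_p = y_p·sinθ = 7.39389 × 0.848048 = 6.27037 m.

h_p = 6.270 m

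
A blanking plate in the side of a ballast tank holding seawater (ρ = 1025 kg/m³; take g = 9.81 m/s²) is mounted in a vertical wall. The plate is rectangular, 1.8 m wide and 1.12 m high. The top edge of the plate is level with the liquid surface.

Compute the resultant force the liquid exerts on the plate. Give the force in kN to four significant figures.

γ = ρg = 1025 × 9.81 / 1000 = 10.05525 kN/m³.
The centroid lies 1.12/2 = 0.56 m below the top edge, so the centroid depth is h_c = 0.56 m.
A = 1.8 × 1.12 = 2.016 m².
Resultant F = γ·h_c·A = 10.05525 × 0.56 × 2.016 = 11.352 kN.

F ≈ 11.35 kN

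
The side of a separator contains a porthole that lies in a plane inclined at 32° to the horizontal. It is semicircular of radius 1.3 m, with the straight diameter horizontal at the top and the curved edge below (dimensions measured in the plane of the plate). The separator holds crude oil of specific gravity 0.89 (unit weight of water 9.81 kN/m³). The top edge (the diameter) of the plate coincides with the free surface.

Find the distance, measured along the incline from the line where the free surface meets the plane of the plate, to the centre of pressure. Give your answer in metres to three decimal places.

γ = 0.89 × 9.81 = 8.7309 kN/m³.
Let θ = 32° be the plate's angle to the horizontal; measure y along the incline from where the plane meets the free surface. Vertical depth h = y·sinθ with sinθ = 0.529919.
The centroid of a semicircle lies 4r/(3π) = 0.551737 m from the diameter, here below the top edge, so y_c = 0.551737 m and h_c = 0.551737 × 0.529919 = 0.292376 m.
A = πr²/2 = π × 1.3²/2 = 2.65465 m².
Resultant F = γ·h_c·A = 8.7309 × 0.292376 × 2.65465 = 6.77654 kN.
I_c = (π/8 − 8/(9π))·r⁴ = 0.109757 × 1.3⁴ = 0.313477 m⁴.
Centre of pressure: y_p = y_c + I_c/(y_c·A) = 0.551737 + 0.313477/(0.551737 × 2.65465) = 0.551737 + 0.214026 = 0.765763 m along the plane.

y_p = 0.766 m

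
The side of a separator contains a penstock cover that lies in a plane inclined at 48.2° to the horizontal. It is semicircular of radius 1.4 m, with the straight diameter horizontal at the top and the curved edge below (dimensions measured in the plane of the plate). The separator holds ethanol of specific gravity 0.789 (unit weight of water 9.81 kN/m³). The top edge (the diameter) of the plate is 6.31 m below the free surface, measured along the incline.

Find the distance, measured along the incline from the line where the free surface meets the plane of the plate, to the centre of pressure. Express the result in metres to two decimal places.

y_p = 6.92 m

γ = 0.789 × 9.81 = 7.74009 kN/m³.
Let θ = 48.2° be the plate's angle to the horizontal; measure y along the incline from where the plane meets the free surface. Vertical depth h = y·sinθ with sinθ = 0.745476.
The centroid of a semicircle lies 4r/(3π) = 0.594178 m from the diameter, here below the top edge, so y_c = 6.31 + 0.594178 = 6.90418 m and h_c = 6.90418 × 0.745476 = 5.1469 m.
A = πr²/2 = π × 1.4²/2 = 3.07876 m².
Resultant F = γ·h_c·A = 7.74009 × 5.1469 × 3.07876 = 122.65 kN.
I_c = (π/8 − 8/(9π))·r⁴ = 0.109757 × 1.4⁴ = 0.421642 m⁴.
Centre of pressure: y_p = y_c + I_c/(y_c·A) = 6.90418 + 0.421642/(6.90418 × 3.07876) = 6.90418 + 0.0198361 = 6.92402 m along the plane.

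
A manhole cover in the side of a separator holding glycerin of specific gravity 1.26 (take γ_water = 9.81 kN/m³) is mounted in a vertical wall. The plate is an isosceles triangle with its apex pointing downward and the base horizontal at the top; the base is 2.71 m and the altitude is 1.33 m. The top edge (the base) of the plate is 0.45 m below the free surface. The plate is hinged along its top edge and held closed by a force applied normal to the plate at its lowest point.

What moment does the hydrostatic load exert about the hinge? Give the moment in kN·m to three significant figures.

M ≈ 11.0 kN·m

γ = 1.26 × 9.81 = 12.3606 kN/m³.
With the apex down, the centroid sits h/3 = 1.33/3 = 0.443333 m below the base (the top edge), so the centroid depth is h_c = 0.45 + 0.443333 = 0.893333 m.
A = ½ × 2.71 × 1.33 = 1.80215 m².
Resultant F = γ·h_c·A = 12.3606 × 0.893333 × 1.80215 = 19.8996 kN.
I_c = b·h³/36 = 2.71 × 1.33³/36 = 0.177101 m⁴.
Centre of pressure: y_p = y_c + I_c/(y_c·A) = 0.893333 + 0.177101/(0.893333 × 1.80215) = 0.893333 + 0.110006 = 1.00334 m along the plane.
The resultant acts 0.443333 + 0.110006 = 0.553339 m (along the plate) below the hinge at the top edge, so the moment about the hinge is M = F × 0.553339 = 19.8996 × 0.553339 = 11.0112 kN·m.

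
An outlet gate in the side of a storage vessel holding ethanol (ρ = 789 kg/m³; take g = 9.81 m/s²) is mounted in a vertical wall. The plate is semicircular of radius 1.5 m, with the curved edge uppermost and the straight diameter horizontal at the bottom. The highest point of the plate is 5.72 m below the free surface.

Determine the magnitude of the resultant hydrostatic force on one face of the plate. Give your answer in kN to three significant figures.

F ≈ 180 kN

γ = ρg = 789 × 9.81 / 1000 = 7.74009 kN/m³.
The centroid lies 4r/(3π) = 0.63662 m above the diameter, so r − 4r/(3π) = 1.5 − 0.63662 = 0.86338 m below the topmost point, so the centroid depth is h_c = 5.72 + 0.86338 = 6.58338 m.
A = πr²/2 = π × 1.5²/2 = 3.53429 m².
Resultant F = γ·h_c·A = 7.74009 × 6.58338 × 3.53429 = 180.093 kN.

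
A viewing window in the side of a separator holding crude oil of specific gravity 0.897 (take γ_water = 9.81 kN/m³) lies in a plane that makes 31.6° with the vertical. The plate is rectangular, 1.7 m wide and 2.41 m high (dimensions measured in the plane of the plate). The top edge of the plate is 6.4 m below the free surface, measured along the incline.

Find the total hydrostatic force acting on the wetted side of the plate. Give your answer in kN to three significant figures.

F ≈ 234 kN

γ = 0.897 × 9.81 = 8.79957 kN/m³.
The plate makes 31.6° with the vertical, i.e. θ = 90° − 31.6° = 58.4° to the horizontal. Measuring y along the incline from the free-surface line, vertical depth h = y·sinθ with sinθ = 0.851727.
The centroid lies 2.41/2 = 1.205 m below the top edge, so y_c = 6.4 + 1.205 = 7.605 m and h_c = 7.605 × 0.851727 = 6.47738 m.
A = 1.7 × 2.41 = 4.097 m².
Resultant F = γ·h_c·A = 8.79957 × 6.47738 × 4.097 = 233.521 kN.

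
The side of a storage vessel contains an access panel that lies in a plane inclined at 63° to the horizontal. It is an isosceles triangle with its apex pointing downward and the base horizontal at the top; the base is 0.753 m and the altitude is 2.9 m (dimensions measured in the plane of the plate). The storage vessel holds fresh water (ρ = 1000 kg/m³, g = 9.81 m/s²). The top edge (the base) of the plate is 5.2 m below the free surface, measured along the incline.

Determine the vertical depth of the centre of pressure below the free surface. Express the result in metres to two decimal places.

h_p = 5.56 m

γ = ρg = 1000 × 9.81 = 9810 N/m³ = 9.81 kN/m³.
Let θ = 63° be the plate's angle to the horizontal; measure y along the incline from where the plane meets the free surface. Vertical depth h = y·sinθ with sinθ = 0.891007.
With the apex down, the centroid sits h/3 = 2.9/3 = 0.966667 m below the base (the top edge), so y_c = 5.2 + 0.966667 = 6.16667 m and h_c = 6.16667 × 0.891007 = 5.49455 m.
A = ½ × 0.753 × 2.9 = 1.09185 m².
Resultant F = γ·h_c·A = 9.81 × 5.49455 × 1.09185 = 58.8524 kN.
I_c = b·h³/36 = 0.753 × 2.9³/36 = 0.510137 m⁴.
Centre of pressure: y_p = y_c + I_c/(y_c·A) = 6.16667 + 0.510137/(6.16667 × 1.09185) = 6.16667 + 0.0757658 = 6.24244 m along the plane.
Vertically, h_p = y_p·sinθ = 6.24244 × 0.891007 = 5.56206 m.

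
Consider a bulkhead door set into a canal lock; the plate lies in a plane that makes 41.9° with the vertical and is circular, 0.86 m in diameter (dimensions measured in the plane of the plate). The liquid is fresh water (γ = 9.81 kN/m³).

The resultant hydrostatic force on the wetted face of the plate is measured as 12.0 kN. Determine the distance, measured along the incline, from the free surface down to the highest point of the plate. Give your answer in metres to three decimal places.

y_top ≈ 2.399 m

γ = 9.81 kN/m³.
A = π(0.43)² = 0.58088 m².
From F = γ·h_c·A, the centroid depth is h_c = 12.0/(9.81 × 0.58088) = 2.10584 m.
The plate makes 41.9° with the vertical, i.e. θ = 90° − 41.9° = 48.1° to the horizontal. Measuring y along the incline from the free-surface line, vertical depth h = y·sinθ with sinθ = 0.744312.
Along the incline, y_c = h_c/sinθ = 2.10584/0.744312 = 2.82924 m.
The centroid is at the centre, 0.43 m below the top of the plate, so the highest point sits at y_top = 2.82924 − 0.43 = 2.39924 m along the incline.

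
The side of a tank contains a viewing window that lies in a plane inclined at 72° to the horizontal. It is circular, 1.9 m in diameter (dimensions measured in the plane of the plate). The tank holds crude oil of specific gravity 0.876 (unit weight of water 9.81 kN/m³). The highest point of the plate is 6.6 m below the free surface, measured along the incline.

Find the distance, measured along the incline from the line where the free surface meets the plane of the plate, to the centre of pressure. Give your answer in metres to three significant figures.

y_p = 7.58 m

γ = 0.876 × 9.81 = 8.59356 kN/m³.
Let θ = 72° be the plate's angle to the horizontal; measure y along the incline from where the plane meets the free surface. Vertical depth h = y·sinθ with sinθ = 0.951057.
The centroid is at the centre, 0.95 m below the top of the plate, so y_c = 6.6 + 0.95 = 7.55 m and h_c = 7.55 × 0.951057 = 7.18048 m.
A = π(0.95)² = 2.83529 m².
Resultant F = γ·h_c·A = 8.59356 × 7.18048 × 2.83529 = 174.954 kN.
I_c = πr⁴/4 = π × 0.95⁴/4 = 0.639712 m⁴.
Centre of pressure: y_p = y_c + I_c/(y_c·A) = 7.55 + 0.639712/(7.55 × 2.83529) = 7.55 + 0.0298841 = 7.57988 m along the plane.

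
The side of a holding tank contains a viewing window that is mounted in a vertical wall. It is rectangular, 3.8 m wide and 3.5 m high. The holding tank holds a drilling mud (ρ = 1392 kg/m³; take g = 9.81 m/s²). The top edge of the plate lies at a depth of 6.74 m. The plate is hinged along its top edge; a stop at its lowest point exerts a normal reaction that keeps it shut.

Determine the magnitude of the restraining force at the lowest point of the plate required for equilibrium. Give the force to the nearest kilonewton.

P ≈ 824 kN

γ = ρg = 1392 × 9.81 / 1000 = 13.65552 kN/m³.
The centroid lies 3.5/2 = 1.75 m below the top edge, so the centroid depth is h_c = 6.74 + 1.75 = 8.49 m.
A = 3.8 × 3.5 = 13.3 m².
Resultant F = γ·h_c·A = 13.65552 × 8.49 × 13.3 = 1541.94 kN.
I_c = b·h³/12 = 3.8 × 3.5³/12 = 13.5771 m⁴.
Centre of pressure: y_p = y_c + I_c/(y_c·A) = 8.49 + 13.5771/(8.49 × 13.3) = 8.49 + 0.12024 = 8.61024 m along the plane.
The resultant acts 1.75 + 0.12024 = 1.87024 m (along the plate) below the hinge at the top edge, so the moment about the hinge is M = F × 1.87024 = 1541.94 × 1.87024 = 2883.8 kN·m.
A normal force at the bottom, 3.5 m from the hinge, must supply this moment: P = 2883.8/3.5 = 823.943 kN.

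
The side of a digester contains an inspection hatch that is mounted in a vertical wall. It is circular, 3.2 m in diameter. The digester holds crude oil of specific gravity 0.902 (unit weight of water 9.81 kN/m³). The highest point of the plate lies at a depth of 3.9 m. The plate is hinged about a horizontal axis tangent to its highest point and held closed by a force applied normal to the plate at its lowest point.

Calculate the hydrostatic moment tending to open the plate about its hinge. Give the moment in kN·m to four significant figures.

M ≈ 671.8 kN·m

γ = 0.902 × 9.81 = 8.84862 kN/m³.
The centroid is at the centre, 1.6 m below the top of the plate, so the centroid depth is h_c = 3.9 + 1.6 = 5.5 m.
A = π(1.6)² = 8.04248 m².
Resultant F = γ·h_c·A = 8.84862 × 5.5 × 8.04248 = 391.407 kN.
I_c = πr⁴/4 = π × 1.6⁴/4 = 5.14719 m⁴.
Centre of pressure: y_p = y_c + I_c/(y_c·A) = 5.5 + 5.14719/(5.5 × 8.04248) = 5.5 + 0.116364 = 5.61636 m along the plane.
The resultant acts 1.6 + 0.116364 = 1.71636 m (along the plate) below the hinge at the top edge, so the moment about the hinge is M = F × 1.71636 = 391.407 × 1.71636 = 671.795 kN·m.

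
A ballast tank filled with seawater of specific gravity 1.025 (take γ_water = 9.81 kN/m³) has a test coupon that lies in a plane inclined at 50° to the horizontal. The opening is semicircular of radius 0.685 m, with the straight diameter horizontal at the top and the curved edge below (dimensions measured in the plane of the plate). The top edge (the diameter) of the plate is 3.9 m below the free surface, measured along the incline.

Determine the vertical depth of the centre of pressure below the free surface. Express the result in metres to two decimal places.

h_p = 3.22 m

γ = 1.025 × 9.81 = 10.05525 kN/m³.
Let θ = 50° be the plate's angle to the horizontal; measure y along the incline from where the plane meets the free surface. Vertical depth h = y·sinθ with sinθ = 0.766044.
The centroid of a semicircle lies 4r/(3π) = 0.290723 m from the diameter, here below the top edge, so y_c = 3.9 + 0.290723 = 4.19072 m and h_c = 4.19072 × 0.766044 = 3.21028 m.
A = πr²/2 = π × 0.685²/2 = 0.737057 m².
Resultant F = γ·h_c·A = 10.05525 × 3.21028 × 0.737057 = 23.7923 kN.
I_c = (π/8 − 8/(9π))·r⁴ = 0.109757 × 0.685⁴ = 0.0241654 m⁴.
Centre of pressure: y_p = y_c + I_c/(y_c·A) = 4.19072 + 0.0241654/(4.19072 × 0.737057) = 4.19072 + 0.00782356 = 4.19854 m along the plane.
Vertically, h_p = y_p·sinθ = 4.19854 × 0.766044 = 3.21627 m.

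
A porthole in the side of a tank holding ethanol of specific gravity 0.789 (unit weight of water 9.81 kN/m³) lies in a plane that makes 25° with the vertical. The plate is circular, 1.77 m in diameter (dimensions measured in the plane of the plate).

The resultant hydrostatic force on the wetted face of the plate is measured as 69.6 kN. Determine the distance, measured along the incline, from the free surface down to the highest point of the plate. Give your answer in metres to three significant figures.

γ = 0.789 × 9.81 = 7.74009 kN/m³.
A = π(0.885)² = 2.46057 m².
From F = γ·h_c·A, the centroid depth is h_c = 69.6/(7.74009 × 2.46057) = 3.6545 m.
The plate makes 25° with the vertical, i.e. θ = 90° − 25° = 65° to the horizontal. Measuring y along the incline from the free-surface line, vertical depth h = y·sinθ with sinθ = 0.906308.
Along the incline, y_c = h_c/sinθ = 3.6545/0.906308 = 4.03229 m.
The centroid is at the centre, 0.885 m below the top of the plate, so the highest point sits at y_top = 4.03229 − 0.885 = 3.14729 m along the incline.

y_top ≈ 3.15 m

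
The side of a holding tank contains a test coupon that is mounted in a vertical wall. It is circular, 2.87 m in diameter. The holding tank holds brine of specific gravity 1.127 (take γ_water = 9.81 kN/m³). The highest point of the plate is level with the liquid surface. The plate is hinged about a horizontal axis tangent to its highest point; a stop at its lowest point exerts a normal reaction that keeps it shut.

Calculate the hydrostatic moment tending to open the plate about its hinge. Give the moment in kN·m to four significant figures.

γ = 1.127 × 9.81 = 11.05587 kN/m³.
The centroid is at the centre, 1.435 m below the top of the plate, so the centroid depth is h_c = 1.435 m.
A = π(1.435)² = 6.46925 m².
Resultant F = γ·h_c·A = 11.05587 × 1.435 × 6.46925 = 102.636 kN.
I_c = πr⁴/4 = π × 1.435⁴/4 = 3.33041 m⁴.
Centre of pressure: y_p = y_c + I_c/(y_c·A) = 1.435 + 3.33041/(1.435 × 6.46925) = 1.435 + 0.35875 = 1.79375 m along the plane.
The resultant acts 1.435 + 0.35875 = 1.79375 m (along the plate) below the hinge at the top edge, so the moment about the hinge is M = F × 1.79375 = 102.636 × 1.79375 = 184.103 kN·m.

M ≈ 184.1 kN·m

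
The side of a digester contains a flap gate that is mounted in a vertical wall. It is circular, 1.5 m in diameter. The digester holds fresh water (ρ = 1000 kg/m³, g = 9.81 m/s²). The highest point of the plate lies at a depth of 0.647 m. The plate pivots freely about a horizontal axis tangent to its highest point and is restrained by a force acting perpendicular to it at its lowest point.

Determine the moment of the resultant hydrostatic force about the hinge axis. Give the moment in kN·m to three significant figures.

M ≈ 20.6 kN·m

γ = ρg = 1000 × 9.81 = 9810 N/m³ = 9.81 kN/m³.
The centroid is at the centre, 0.75 m below the top of the plate, so the centroid depth is h_c = 0.647 + 0.75 = 1.397 m.
A = π(0.75)² = 1.76715 m².
Resultant F = γ·h_c·A = 9.81 × 1.397 × 1.76715 = 24.218 kN.
I_c = πr⁴/4 = π × 0.75⁴/4 = 0.248505 m⁴.
Centre of pressure: y_p = y_c + I_c/(y_c·A) = 1.397 + 0.248505/(1.397 × 1.76715) = 1.397 + 0.100662 = 1.49766 m along the plane.
The resultant acts 0.75 + 0.100662 = 0.850662 m (along the plate) below the hinge at the top edge, so the moment about the hinge is M = F × 0.850662 = 24.218 × 0.850662 = 20.6013 kN·m.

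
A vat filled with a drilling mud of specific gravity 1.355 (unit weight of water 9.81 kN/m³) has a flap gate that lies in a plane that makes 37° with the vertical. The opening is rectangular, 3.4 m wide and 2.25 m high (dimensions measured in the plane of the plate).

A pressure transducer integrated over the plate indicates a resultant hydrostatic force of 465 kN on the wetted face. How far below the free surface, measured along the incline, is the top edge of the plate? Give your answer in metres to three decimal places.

γ = 1.355 × 9.81 = 13.29255 kN/m³.
A = 3.4 × 2.25 = 7.65 m².
From F = γ·h_c·A, the centroid depth is h_c = 465/(13.29255 × 7.65) = 4.57281 m.
The plate makes 37° with the vertical, i.e. θ = 90° − 37° = 53° to the horizontal. Measuring y along the incline from the free-surface line, vertical depth h = y·sinθ with sinθ = 0.798636.
Along the incline, y_c = h_c/sinθ = 4.57281/0.798636 = 5.72577 m.
The centroid lies 2.25/2 = 1.125 m below the top edge, so the top edge sits at y_top = 5.72577 − 1.125 = 4.60077 m along the incline.

y_top ≈ 4.601 m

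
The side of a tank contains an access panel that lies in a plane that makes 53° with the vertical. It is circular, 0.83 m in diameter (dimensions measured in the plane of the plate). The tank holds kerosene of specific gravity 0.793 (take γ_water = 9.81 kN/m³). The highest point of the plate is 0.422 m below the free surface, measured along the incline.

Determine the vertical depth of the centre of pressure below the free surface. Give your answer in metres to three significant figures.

h_p = 0.535 m

γ = 0.793 × 9.81 = 7.77933 kN/m³.
The plate makes 53° with the vertical, i.e. θ = 90° − 53° = 37° to the horizontal. Measuring y along the incline from the free-surface line, vertical depth h = y·sinθ with sinθ = 0.601815.
The centroid is at the centre, 0.415 m below the top of the plate, so y_c = 0.422 + 0.415 = 0.837 m and h_c = 0.837 × 0.601815 = 0.503719 m.
A = π(0.415)² = 0.541061 m².
Resultant F = γ·h_c·A = 7.77933 × 0.503719 × 0.541061 = 2.1202 kN.
I_c = πr⁴/4 = π × 0.415⁴/4 = 0.023296 m⁴.
Centre of pressure: y_p = y_c + I_c/(y_c·A) = 0.837 + 0.023296/(0.837 × 0.541061) = 0.837 + 0.051441 = 0.888441 m along the plane.
Vertically, h_p = y_p·sinθ = 0.888441 × 0.601815 = 0.534677 m.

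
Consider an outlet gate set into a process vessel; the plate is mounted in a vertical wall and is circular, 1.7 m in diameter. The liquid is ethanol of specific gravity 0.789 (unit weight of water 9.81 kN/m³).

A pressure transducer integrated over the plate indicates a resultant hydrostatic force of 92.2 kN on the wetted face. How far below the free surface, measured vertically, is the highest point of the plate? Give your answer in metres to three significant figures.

d_top ≈ 4.40 m

γ = 0.789 × 9.81 = 7.74009 kN/m³.
A = π(0.85)² = 2.2698 m².
From F = γ·h_c·A, the centroid depth is h_c = 92.2/(7.74009 × 2.2698) = 5.24804 m.
The centroid is at the centre, 0.85 m below the top of the plate, so the highest point sits at h_top = 5.24804 − 0.85 = 4.39804 m below the surface.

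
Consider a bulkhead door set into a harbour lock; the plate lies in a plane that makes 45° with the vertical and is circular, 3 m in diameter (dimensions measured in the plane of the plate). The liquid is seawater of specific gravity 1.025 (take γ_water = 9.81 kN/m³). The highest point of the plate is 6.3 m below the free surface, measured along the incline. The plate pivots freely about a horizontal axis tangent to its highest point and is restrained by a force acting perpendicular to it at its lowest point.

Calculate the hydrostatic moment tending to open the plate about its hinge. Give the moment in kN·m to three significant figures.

M ≈ 616 kN·m

γ = 1.025 × 9.81 = 10.05525 kN/m³.
The plate makes 45° with the vertical, i.e. θ = 90° − 45° = 45° to the horizontal. Measuring y along the incline from the free-surface line, vertical depth h = y·sinθ with sinθ = 0.707107.
The centroid is at the centre, 1.5 m below the top of the plate, so y_c = 6.3 + 1.5 = 7.8 m and h_c = 7.8 × 0.707107 = 5.51543 m.
A = π(1.5)² = 7.06858 m².
Resultant F = γ·h_c·A = 10.05525 × 5.51543 × 7.06858 = 392.017 kN.
I_c = πr⁴/4 = π × 1.5⁴/4 = 3.97608 m⁴.
Centre of pressure: y_p = y_c + I_c/(y_c·A) = 7.8 + 3.97608/(7.8 × 7.06858) = 7.8 + 0.0721155 = 7.87212 m along the plane.
The resultant acts 1.5 + 0.0721155 = 1.57212 m (along the plate) below the hinge at the top edge, so the moment about the hinge is M = F × 1.57212 = 392.017 × 1.57212 = 616.298 kN·m.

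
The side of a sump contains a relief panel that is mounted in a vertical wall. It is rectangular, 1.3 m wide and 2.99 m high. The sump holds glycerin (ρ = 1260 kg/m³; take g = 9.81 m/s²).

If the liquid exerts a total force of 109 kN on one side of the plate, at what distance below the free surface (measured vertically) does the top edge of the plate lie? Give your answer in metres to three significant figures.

γ = ρg = 1260 × 9.81 / 1000 = 12.3606 kN/m³.
A = 1.3 × 2.99 = 3.887 m².
From F = γ·h_c·A, the centroid depth is h_c = 109/(12.3606 × 3.887) = 2.26868 m.
The centroid lies 2.99/2 = 1.495 m below the top edge, so the top edge sits at h_top = 2.26868 − 1.495 = 0.77368 m below the surface.

d_top ≈ 0.774 m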